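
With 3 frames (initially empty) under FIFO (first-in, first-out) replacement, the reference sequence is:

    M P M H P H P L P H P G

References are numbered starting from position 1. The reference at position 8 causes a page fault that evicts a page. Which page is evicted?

M

pos 1: M: fault, frames [M]
pos 2: P: fault, frames [M, P]
pos 3: M: hit
pos 4: H: fault, frames [M, P, H]
pos 5: P: hit
pos 6: H: hit
pos 7: P: hit
pos 8: L: fault, evict M, frames [P, H, L]
At position 8, page M is evicted.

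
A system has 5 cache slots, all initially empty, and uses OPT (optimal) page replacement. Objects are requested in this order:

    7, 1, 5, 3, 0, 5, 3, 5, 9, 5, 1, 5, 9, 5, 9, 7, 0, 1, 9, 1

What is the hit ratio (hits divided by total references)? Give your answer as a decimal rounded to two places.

0.70

7: fault, frames {7}
1: fault, frames {7,1}
5: fault, frames {7,1,5}
3: fault, frames {7,1,5,3}
0: fault, frames {7,1,5,3,0}
5: hit
3: hit
5: hit
9: fault, evict 3, frames {7,1,5,0,9}
5: hit
1: hit
5: hit
9: hit
5: hit
9: hit
7: hit
0: hit
1: hit
9: hit
1: hit
Hits: 14 of 20 references → 14/20 = 0.7000.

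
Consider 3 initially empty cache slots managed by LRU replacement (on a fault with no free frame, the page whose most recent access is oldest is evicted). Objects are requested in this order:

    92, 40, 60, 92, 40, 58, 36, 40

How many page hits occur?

92 → fault, frames (92)
40 → fault, frames (92 40)
60 → fault, frames (92 40 60)
92 → hit
40 → hit
58 → fault, evict 60, frames (92 40 58)
36 → fault, evict 92, frames (40 58 36)
40 → hit
Hits: 3.

3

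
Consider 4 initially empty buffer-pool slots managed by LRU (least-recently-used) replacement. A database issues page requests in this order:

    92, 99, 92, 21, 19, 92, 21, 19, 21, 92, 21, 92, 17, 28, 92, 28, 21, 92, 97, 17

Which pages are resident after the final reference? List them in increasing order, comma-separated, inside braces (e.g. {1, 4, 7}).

{17, 21, 92, 97}

92 → miss, frames (92)
99 → miss, frames (92 99)
92 → hit
21 → miss, frames (99 92 21)
19 → miss, frames (99 92 21 19)
92 → hit
21 → hit
19 → hit
21 → hit
92 → hit
21 → hit
92 → hit
17 → miss, evict 99, frames (19 21 92 17)
28 → miss, evict 19, frames (21 92 17 28)
92 → hit
28 → hit
21 → hit
92 → hit
97 → miss, evict 17, frames (28 21 92 97)
17 → miss, evict 28, frames (21 92 97 17)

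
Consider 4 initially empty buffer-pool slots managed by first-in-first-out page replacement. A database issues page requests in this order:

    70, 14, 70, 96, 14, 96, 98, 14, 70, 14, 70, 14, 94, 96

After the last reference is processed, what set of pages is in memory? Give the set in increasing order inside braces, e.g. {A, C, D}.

{14, 94, 96, 98}

70: fault, frames {70}
14: fault, frames {70,14}
70: hit
96: fault, frames {70,14,96}
14: hit
96: hit
98: fault, frames {70,14,96,98}
14: hit
70: hit
14: hit
70: hit
14: hit
94: fault, evict 70, frames {14,96,98,94}
96: hit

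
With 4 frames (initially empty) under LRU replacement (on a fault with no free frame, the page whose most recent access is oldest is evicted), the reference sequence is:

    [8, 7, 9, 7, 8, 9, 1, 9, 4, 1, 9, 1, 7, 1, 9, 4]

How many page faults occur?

6

8: fault, frames (8)
7: fault, frames (8 7)
9: fault, frames (8 7 9)
7: hit
8: hit
9: hit
1: fault, frames (7 8 9 1)
9: hit
4: fault, evict 7, frames (8 1 9 4)
1: hit
9: hit
1: hit
7: fault, evict 8, frames (4 9 1 7)
1: hit
9: hit
4: hit
Page faults: 6.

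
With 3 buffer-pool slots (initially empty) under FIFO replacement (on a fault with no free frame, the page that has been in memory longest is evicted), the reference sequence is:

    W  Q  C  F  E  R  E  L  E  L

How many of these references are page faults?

W: fault, frames (W)
Q: fault, frames (W Q)
C: fault, frames (W Q C)
F: fault, evict W, frames (Q C F)
E: fault, evict Q, frames (C F E)
R: fault, evict C, frames (F E R)
E: hit
L: fault, evict F, frames (E R L)
E: hit
L: hit
Page faults: 7.

7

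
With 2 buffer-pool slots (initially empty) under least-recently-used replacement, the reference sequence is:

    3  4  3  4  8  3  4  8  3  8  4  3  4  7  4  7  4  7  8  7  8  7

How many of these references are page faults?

11

3 → fault, frames [3]
4 → fault, frames [3, 4]
3 → hit
4 → hit
8 → fault, evict 3, frames [4, 8]
3 → fault, evict 4, frames [8, 3]
4 → fault, evict 8, frames [3, 4]
8 → fault, evict 3, frames [4, 8]
3 → fault, evict 4, frames [8, 3]
8 → hit
4 → fault, evict 3, frames [8, 4]
3 → fault, evict 8, frames [4, 3]
4 → hit
7 → fault, evict 3, frames [4, 7]
4 → hit
7 → hit
4 → hit
7 → hit
8 → fault, evict 4, frames [7, 8]
7 → hit
8 → hit
7 → hit
Page faults: 11.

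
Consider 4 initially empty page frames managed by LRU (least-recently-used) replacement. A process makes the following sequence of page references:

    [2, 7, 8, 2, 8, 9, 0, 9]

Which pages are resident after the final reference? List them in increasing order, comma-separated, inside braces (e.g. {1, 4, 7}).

2 -> miss, frames [2]
7 -> miss, frames [2, 7]
8 -> miss, frames [2, 7, 8]
2 -> hit
8 -> hit
9 -> miss, frames [7, 2, 8, 9]
0 -> miss, evict 7, frames [2, 8, 9, 0]
9 -> hit

{0, 2, 8, 9}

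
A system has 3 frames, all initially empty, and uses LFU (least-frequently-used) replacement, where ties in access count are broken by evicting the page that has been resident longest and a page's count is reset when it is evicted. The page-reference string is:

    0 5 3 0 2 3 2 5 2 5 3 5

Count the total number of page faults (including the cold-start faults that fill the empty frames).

0: miss, frames [0]
5: miss, frames [0, 5]
3: miss, frames [0, 5, 3]
0: hit
2: miss, evict 5, frames [0, 3, 2]
3: hit
2: hit
5: miss, evict 0, frames [3, 2, 5]
2: hit
5: hit
3: hit
5: hit
Page faults: 5.

5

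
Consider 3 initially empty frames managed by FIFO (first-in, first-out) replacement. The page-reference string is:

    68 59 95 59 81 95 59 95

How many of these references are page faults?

68: fault, frames {68}
59: fault, frames {68,59}
95: fault, frames {68,59,95}
59: hit
81: fault, evict 68, frames {59,95,81}
95: hit
59: hit
95: hit
Page faults: 4.

4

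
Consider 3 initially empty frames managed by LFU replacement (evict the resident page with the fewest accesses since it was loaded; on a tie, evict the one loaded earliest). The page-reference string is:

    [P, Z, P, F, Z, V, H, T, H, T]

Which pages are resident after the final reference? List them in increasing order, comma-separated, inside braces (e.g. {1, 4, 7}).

{P, T, Z}

P -> miss, frames (P)
Z -> miss, frames (P Z)
P -> hit
F -> miss, frames (P Z F)
Z -> hit
V -> miss, evict F, frames (P Z V)
H -> miss, evict V, frames (P Z H)
T -> miss, evict H, frames (P Z T)
H -> miss, evict T, frames (P Z H)
T -> miss, evict H, frames (P Z T)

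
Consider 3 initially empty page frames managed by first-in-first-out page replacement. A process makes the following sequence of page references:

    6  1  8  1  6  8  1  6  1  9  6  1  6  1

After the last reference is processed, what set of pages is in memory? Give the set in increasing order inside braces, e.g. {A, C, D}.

6 → fault, frames {6}
1 → fault, frames {6,1}
8 → fault, frames {6,1,8}
1 → hit
6 → hit
8 → hit
1 → hit
6 → hit
1 → hit
9 → fault, evict 6, frames {1,8,9}
6 → fault, evict 1, frames {8,9,6}
1 → fault, evict 8, frames {9,6,1}
6 → hit
1 → hit

{1, 6, 9}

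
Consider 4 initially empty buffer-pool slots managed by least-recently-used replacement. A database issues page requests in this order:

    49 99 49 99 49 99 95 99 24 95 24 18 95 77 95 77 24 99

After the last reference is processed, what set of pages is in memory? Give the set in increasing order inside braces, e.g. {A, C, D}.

49 -> fault, frames [49]
99 -> fault, frames [49, 99]
49 -> hit
99 -> hit
49 -> hit
99 -> hit
95 -> fault, frames [49, 99, 95]
99 -> hit
24 -> fault, frames [49, 95, 99, 24]
95 -> hit
24 -> hit
18 -> fault, evict 49, frames [99, 95, 24, 18]
95 -> hit
77 -> fault, evict 99, frames [24, 18, 95, 77]
95 -> hit
77 -> hit
24 -> hit
99 -> fault, evict 18, frames [95, 77, 24, 99]

{24, 77, 95, 99}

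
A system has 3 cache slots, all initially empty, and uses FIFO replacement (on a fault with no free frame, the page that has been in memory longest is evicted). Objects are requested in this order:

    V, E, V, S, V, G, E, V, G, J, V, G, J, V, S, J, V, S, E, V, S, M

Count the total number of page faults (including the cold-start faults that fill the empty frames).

10

V: fault, frames {V}
E: fault, frames {V,E}
V: hit
S: fault, frames {V,E,S}
V: hit
G: fault, evict V, frames {E,S,G}
E: hit
V: fault, evict E, frames {S,G,V}
G: hit
J: fault, evict S, frames {G,V,J}
V: hit
G: hit
J: hit
V: hit
S: fault, evict G, frames {V,J,S}
J: hit
V: hit
S: hit
E: fault, evict V, frames {J,S,E}
V: fault, evict J, frames {S,E,V}
S: hit
M: fault, evict S, frames {E,V,M}
Page faults: 10.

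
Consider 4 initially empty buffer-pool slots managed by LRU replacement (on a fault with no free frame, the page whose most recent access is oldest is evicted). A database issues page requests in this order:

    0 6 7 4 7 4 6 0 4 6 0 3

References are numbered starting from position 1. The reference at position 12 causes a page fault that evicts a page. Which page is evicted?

7

pos 1: 0 -> miss, frames {0}
pos 2: 6 -> miss, frames {0,6}
pos 3: 7 -> miss, frames {0,6,7}
pos 4: 4 -> miss, frames {0,6,7,4}
pos 5: 7 -> hit
pos 6: 4 -> hit
pos 7: 6 -> hit
pos 8: 0 -> hit
pos 9: 4 -> hit
pos 10: 6 -> hit
pos 11: 0 -> hit
pos 12: 3 -> miss, evict 7, frames {4,6,0,3}
At position 12, page 7 is evicted.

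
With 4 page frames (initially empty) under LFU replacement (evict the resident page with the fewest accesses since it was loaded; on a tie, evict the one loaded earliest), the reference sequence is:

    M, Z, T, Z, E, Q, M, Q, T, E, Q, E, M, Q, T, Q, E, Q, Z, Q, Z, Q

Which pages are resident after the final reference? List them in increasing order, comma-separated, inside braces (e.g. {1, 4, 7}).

{E, Q, T, Z}

M → miss, frames {M}
Z → miss, frames {M,Z}
T → miss, frames {M,Z,T}
Z → hit
E → miss, frames {M,Z,T,E}
Q → miss, evict M, frames {Z,T,E,Q}
M → miss, evict T, frames {Z,E,Q,M}
Q → hit
T → miss, evict E, frames {Z,Q,M,T}
E → miss, evict M, frames {Z,Q,T,E}
Q → hit
E → hit
M → miss, evict T, frames {Z,Q,E,M}
Q → hit
T → miss, evict M, frames {Z,Q,E,T}
Q → hit
E → hit
Q → hit
Z → hit
Q → hit
Z → hit
Q → hit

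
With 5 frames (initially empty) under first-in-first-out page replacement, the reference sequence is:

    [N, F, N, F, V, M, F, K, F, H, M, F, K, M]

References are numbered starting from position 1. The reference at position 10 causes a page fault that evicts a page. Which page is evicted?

pos 1: N -> miss, frames (N)
pos 2: F -> miss, frames (N F)
pos 3: N -> hit
pos 4: F -> hit
pos 5: V -> miss, frames (N F V)
pos 6: M -> miss, frames (N F V M)
pos 7: F -> hit
pos 8: K -> miss, frames (N F V M K)
pos 9: F -> hit
pos 10: H -> miss, evict N, frames (F V M K H)
At position 10, page N is evicted.

N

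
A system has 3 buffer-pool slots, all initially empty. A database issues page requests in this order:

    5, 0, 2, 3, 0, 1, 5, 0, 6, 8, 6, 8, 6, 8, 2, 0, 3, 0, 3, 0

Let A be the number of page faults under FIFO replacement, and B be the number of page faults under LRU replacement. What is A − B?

1

Under FIFO: F F F F . F F F F F . . . . F F F . . . → 12 faults.
Under LRU: F F F F . F F . F F . . . . F F F . . . → 11 faults.
A − B = 12 − 11 = 1.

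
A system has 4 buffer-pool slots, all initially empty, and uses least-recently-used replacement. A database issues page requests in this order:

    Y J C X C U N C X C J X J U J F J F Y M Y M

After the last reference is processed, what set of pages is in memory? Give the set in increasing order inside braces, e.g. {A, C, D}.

{F, J, M, Y}

Y: miss, frames (Y)
J: miss, frames (Y J)
C: miss, frames (Y J C)
X: miss, frames (Y J C X)
C: hit
U: miss, evict Y, frames (J X C U)
N: miss, evict J, frames (X C U N)
C: hit
X: hit
C: hit
J: miss, evict U, frames (N X C J)
X: hit
J: hit
U: miss, evict N, frames (C X J U)
J: hit
F: miss, evict C, frames (X U J F)
J: hit
F: hit
Y: miss, evict X, frames (U J F Y)
M: miss, evict U, frames (J F Y M)
Y: hit
M: hit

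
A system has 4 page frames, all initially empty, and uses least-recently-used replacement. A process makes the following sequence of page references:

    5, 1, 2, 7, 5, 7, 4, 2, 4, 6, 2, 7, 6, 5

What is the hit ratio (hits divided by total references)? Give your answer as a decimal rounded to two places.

0.50

5 → miss, frames [5]
1 → miss, frames [5, 1]
2 → miss, frames [5, 1, 2]
7 → miss, frames [5, 1, 2, 7]
5 → hit
7 → hit
4 → miss, evict 1, frames [2, 5, 7, 4]
2 → hit
4 → hit
6 → miss, evict 5, frames [7, 2, 4, 6]
2 → hit
7 → hit
6 → hit
5 → miss, evict 4, frames [2, 7, 6, 5]
Hits: 7 of 14 references → 7/14 = 0.5000.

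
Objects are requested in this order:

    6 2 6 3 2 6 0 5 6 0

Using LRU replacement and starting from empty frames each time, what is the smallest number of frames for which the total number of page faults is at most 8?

f=1: 10 faults
f=2: 9 faults
f=3: 5 faults
f=4: 5 faults
f=5: 5 faults
Smallest f with faults ≤ 8 is 3.

3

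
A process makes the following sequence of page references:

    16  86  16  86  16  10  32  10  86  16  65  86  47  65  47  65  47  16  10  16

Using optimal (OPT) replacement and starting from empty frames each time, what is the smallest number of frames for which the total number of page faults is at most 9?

f=1: 20 faults
f=2: 10 faults
f=3: 8 faults
f=4: 6 faults
f=5: 6 faults
f=6: 6 faults
Smallest f with faults ≤ 9 is 3.

3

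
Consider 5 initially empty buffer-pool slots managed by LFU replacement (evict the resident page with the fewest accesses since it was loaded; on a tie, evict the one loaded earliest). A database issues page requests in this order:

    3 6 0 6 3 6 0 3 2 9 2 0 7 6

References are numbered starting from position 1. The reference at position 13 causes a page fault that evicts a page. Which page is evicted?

pos 1: 3 -> miss, frames {3}
pos 2: 6 -> miss, frames {3,6}
pos 3: 0 -> miss, frames {3,6,0}
pos 4: 6 -> hit
pos 5: 3 -> hit
pos 6: 6 -> hit
pos 7: 0 -> hit
pos 8: 3 -> hit
pos 9: 2 -> miss, frames {3,6,0,2}
pos 10: 9 -> miss, frames {3,6,0,2,9}
pos 11: 2 -> hit
pos 12: 0 -> hit
pos 13: 7 -> miss, evict 9, frames {3,6,0,2,7}
At position 13, page 9 is evicted.

9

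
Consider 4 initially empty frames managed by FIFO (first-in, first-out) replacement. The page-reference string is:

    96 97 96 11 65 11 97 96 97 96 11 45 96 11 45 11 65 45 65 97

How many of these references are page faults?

7

96 -> miss, frames (96)
97 -> miss, frames (96 97)
96 -> hit
11 -> miss, frames (96 97 11)
65 -> miss, frames (96 97 11 65)
11 -> hit
97 -> hit
96 -> hit
97 -> hit
96 -> hit
11 -> hit
45 -> miss, evict 96, frames (97 11 65 45)
96 -> miss, evict 97, frames (11 65 45 96)
11 -> hit
45 -> hit
11 -> hit
65 -> hit
45 -> hit
65 -> hit
97 -> miss, evict 11, frames (65 45 96 97)
Page faults: 7.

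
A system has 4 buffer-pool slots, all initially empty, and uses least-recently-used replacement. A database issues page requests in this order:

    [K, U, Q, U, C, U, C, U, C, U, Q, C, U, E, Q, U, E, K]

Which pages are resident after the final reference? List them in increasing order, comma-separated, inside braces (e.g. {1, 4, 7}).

K → fault, frames (K)
U → fault, frames (K U)
Q → fault, frames (K U Q)
U → hit
C → fault, frames (K Q U C)
U → hit
C → hit
U → hit
C → hit
U → hit
Q → hit
C → hit
U → hit
E → fault, evict K, frames (Q C U E)
Q → hit
U → hit
E → hit
K → fault, evict C, frames (Q U E K)

{E, K, Q, U}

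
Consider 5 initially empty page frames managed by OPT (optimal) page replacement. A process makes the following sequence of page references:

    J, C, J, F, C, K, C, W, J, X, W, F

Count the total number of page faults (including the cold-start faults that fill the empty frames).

6

J → fault, frames {J}
C → fault, frames {J,C}
J → hit
F → fault, frames {J,C,F}
C → hit
K → fault, frames {J,C,F,K}
C → hit
W → fault, frames {J,C,F,K,W}
J → hit
X → fault, evict K, frames {J,C,F,W,X}
W → hit
F → hit
Page faults: 6.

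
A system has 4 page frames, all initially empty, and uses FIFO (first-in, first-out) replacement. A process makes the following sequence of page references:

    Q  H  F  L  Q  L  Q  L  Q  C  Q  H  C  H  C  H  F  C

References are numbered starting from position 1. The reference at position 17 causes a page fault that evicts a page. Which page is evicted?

L

pos 1: Q → miss, frames {Q}
pos 2: H → miss, frames {Q,H}
pos 3: F → miss, frames {Q,H,F}
pos 4: L → miss, frames {Q,H,F,L}
pos 5: Q → hit
pos 6: L → hit
pos 7: Q → hit
pos 8: L → hit
pos 9: Q → hit
pos 10: C → miss, evict Q, frames {H,F,L,C}
pos 11: Q → miss, evict H, frames {F,L,C,Q}
pos 12: H → miss, evict F, frames {L,C,Q,H}
pos 13: C → hit
pos 14: H → hit
pos 15: C → hit
pos 16: H → hit
pos 17: F → miss, evict L, frames {C,Q,H,F}
At position 17, page L is evicted.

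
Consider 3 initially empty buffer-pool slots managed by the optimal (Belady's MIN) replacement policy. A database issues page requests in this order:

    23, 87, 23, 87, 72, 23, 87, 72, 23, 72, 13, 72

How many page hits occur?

8

23 → fault, frames {23}
87 → fault, frames {23,87}
23 → hit
87 → hit
72 → fault, frames {23,87,72}
23 → hit
87 → hit
72 → hit
23 → hit
72 → hit
13 → fault, evict 87, frames {23,72,13}
72 → hit
Hits: 8.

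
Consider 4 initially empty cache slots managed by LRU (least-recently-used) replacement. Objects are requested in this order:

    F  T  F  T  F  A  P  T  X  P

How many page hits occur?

5

F -> miss, frames {F}
T -> miss, frames {F,T}
F -> hit
T -> hit
F -> hit
A -> miss, frames {T,F,A}
P -> miss, frames {T,F,A,P}
T -> hit
X -> miss, evict F, frames {A,P,T,X}
P -> hit
Hits: 5.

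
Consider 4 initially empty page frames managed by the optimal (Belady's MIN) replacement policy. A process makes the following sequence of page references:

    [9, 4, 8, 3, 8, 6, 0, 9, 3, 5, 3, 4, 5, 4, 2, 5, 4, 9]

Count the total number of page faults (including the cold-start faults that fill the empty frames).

9 -> miss, frames [9]
4 -> miss, frames [9, 4]
8 -> miss, frames [9, 4, 8]
3 -> miss, frames [9, 4, 8, 3]
8 -> hit
6 -> miss, evict 8, frames [9, 4, 3, 6]
0 -> miss, evict 6, frames [9, 4, 3, 0]
9 -> hit
3 -> hit
5 -> miss, evict 0, frames [9, 4, 3, 5]
3 -> hit
4 -> hit
5 -> hit
4 -> hit
2 -> miss, evict 3, frames [9, 4, 5, 2]
5 -> hit
4 -> hit
9 -> hit
Page faults: 8.

8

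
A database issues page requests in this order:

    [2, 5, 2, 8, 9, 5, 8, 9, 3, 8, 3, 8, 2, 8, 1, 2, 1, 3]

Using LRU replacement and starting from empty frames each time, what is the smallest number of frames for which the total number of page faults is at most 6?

5

f=1: 18 faults
f=2: 13 faults
f=3: 9 faults
f=4: 7 faults
f=5: 6 faults
f=6: 6 faults
Smallest f with faults ≤ 6 is 5.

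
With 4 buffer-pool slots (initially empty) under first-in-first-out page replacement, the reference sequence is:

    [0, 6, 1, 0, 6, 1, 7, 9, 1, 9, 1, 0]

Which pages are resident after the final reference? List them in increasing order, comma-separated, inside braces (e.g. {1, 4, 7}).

0 → fault, frames (0)
6 → fault, frames (0 6)
1 → fault, frames (0 6 1)
0 → hit
6 → hit
1 → hit
7 → fault, frames (0 6 1 7)
9 → fault, evict 0, frames (6 1 7 9)
1 → hit
9 → hit
1 → hit
0 → fault, evict 6, frames (1 7 9 0)

{0, 1, 7, 9}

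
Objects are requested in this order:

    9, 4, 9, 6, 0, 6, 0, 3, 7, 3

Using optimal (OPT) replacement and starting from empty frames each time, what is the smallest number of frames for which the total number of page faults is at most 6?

f=1: 10 faults
f=2: 6 faults
f=3: 6 faults
f=4: 6 faults
f=5: 6 faults
f=6: 6 faults
Smallest f with faults ≤ 6 is 2.

2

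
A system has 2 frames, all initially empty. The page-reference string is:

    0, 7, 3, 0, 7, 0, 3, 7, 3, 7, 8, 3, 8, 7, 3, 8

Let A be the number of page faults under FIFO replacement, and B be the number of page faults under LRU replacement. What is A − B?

-2

Under FIFO: F F F F F . F . . . F . . F F F → 10 faults.
Under LRU: F F F F F . F F . . F F . F F F → 12 faults.
A − B = 10 − 12 = -2.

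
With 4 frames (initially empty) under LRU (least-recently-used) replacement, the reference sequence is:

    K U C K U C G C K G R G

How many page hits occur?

K -> fault, frames (K)
U -> fault, frames (K U)
C -> fault, frames (K U C)
K -> hit
U -> hit
C -> hit
G -> fault, frames (K U C G)
C -> hit
K -> hit
G -> hit
R -> fault, evict U, frames (C K G R)
G -> hit
Hits: 7.

7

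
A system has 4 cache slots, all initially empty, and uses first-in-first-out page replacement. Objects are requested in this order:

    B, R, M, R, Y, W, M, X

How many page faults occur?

6

B: miss, frames (B)
R: miss, frames (B R)
M: miss, frames (B R M)
R: hit
Y: miss, frames (B R M Y)
W: miss, evict B, frames (R M Y W)
M: hit
X: miss, evict R, frames (M Y W X)
Page faults: 6.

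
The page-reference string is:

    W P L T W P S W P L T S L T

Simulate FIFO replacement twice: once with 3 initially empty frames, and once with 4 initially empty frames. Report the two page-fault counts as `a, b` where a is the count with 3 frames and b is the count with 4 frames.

9, 10

3 frames: F F F F F F F . . F F . . . → 9 faults.
4 frames: F F F F . . F F F F F F . . → 10 faults.
10 > 9: adding a frame increased faults — Belady's anomaly.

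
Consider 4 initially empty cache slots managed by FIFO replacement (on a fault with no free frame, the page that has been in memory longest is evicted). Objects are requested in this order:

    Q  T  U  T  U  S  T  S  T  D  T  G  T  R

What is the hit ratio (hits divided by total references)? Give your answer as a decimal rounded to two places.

Q: miss, frames (Q)
T: miss, frames (Q T)
U: miss, frames (Q T U)
T: hit
U: hit
S: miss, frames (Q T U S)
T: hit
S: hit
T: hit
D: miss, evict Q, frames (T U S D)
T: hit
G: miss, evict T, frames (U S D G)
T: miss, evict U, frames (S D G T)
R: miss, evict S, frames (D G T R)
Hits: 6 of 14 references → 6/14 = 0.4286.

0.43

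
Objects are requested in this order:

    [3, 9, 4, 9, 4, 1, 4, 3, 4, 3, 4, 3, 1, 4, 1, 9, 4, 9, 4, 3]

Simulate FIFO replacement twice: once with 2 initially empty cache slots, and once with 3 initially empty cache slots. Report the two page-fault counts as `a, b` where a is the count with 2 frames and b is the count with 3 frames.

2 frames: F F F . . F . F F . . . F . . F F . . F → 10 faults.
3 frames: F F F . . F . F . . . . . . . F F . . . → 7 faults.
7 < 10: adding a frame reduced faults, as is typical.

10, 7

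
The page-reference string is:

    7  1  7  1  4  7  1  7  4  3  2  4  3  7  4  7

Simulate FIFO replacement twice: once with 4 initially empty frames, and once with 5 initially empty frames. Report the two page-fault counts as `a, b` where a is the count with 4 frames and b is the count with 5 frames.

6, 5

4 frames: F F . . F . . . . F F . . F . . → 6 faults.
5 frames: F F . . F . . . . F F . . . . . → 5 faults.
5 < 6: adding a frame reduced faults, as is typical.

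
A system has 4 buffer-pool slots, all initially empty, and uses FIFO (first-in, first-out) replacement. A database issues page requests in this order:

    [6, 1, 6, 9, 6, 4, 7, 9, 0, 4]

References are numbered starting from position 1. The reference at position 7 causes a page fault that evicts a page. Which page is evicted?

pos 1: 6: fault, frames {6}
pos 2: 1: fault, frames {6,1}
pos 3: 6: hit
pos 4: 9: fault, frames {6,1,9}
pos 5: 6: hit
pos 6: 4: fault, frames {6,1,9,4}
pos 7: 7: fault, evict 6, frames {1,9,4,7}
At position 7, page 6 is evicted.

6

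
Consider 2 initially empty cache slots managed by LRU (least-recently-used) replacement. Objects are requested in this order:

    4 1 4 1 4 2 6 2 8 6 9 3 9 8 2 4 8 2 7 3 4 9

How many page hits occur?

4: miss, frames {4}
1: miss, frames {4,1}
4: hit
1: hit
4: hit
2: miss, evict 1, frames {4,2}
6: miss, evict 4, frames {2,6}
2: hit
8: miss, evict 6, frames {2,8}
6: miss, evict 2, frames {8,6}
9: miss, evict 8, frames {6,9}
3: miss, evict 6, frames {9,3}
9: hit
8: miss, evict 3, frames {9,8}
2: miss, evict 9, frames {8,2}
4: miss, evict 8, frames {2,4}
8: miss, evict 2, frames {4,8}
2: miss, evict 4, frames {8,2}
7: miss, evict 8, frames {2,7}
3: miss, evict 2, frames {7,3}
4: miss, evict 7, frames {3,4}
9: miss, evict 3, frames {4,9}
Hits: 5.

5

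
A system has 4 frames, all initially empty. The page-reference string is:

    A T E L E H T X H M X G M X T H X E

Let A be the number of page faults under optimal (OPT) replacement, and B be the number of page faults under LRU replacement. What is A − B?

Under OPT: F F F F . F . F . F . F . . . F . F → 10 faults.
Under LRU: F F F F . F . F . F . F . . F F . F → 11 faults.
A − B = 10 − 11 = -1.

-1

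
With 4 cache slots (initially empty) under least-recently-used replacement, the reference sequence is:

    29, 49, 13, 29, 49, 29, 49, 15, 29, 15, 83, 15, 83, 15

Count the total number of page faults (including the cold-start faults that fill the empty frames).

5

29 -> fault, frames {29}
49 -> fault, frames {29,49}
13 -> fault, frames {29,49,13}
29 -> hit
49 -> hit
29 -> hit
49 -> hit
15 -> fault, frames {13,29,49,15}
29 -> hit
15 -> hit
83 -> fault, evict 13, frames {49,29,15,83}
15 -> hit
83 -> hit
15 -> hit
Page faults: 5.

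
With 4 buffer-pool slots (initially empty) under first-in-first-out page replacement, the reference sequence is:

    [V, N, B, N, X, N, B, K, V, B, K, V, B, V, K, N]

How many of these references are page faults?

V -> miss, frames {V}
N -> miss, frames {V,N}
B -> miss, frames {V,N,B}
N -> hit
X -> miss, frames {V,N,B,X}
N -> hit
B -> hit
K -> miss, evict V, frames {N,B,X,K}
V -> miss, evict N, frames {B,X,K,V}
B -> hit
K -> hit
V -> hit
B -> hit
V -> hit
K -> hit
N -> miss, evict B, frames {X,K,V,N}
Page faults: 7.

7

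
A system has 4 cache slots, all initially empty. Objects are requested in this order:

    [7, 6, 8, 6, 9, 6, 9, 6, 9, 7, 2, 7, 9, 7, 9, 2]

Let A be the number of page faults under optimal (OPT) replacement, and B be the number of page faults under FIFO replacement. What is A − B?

-1

Under OPT: F F F . F . . . . . F . . . . . → 5 faults.
Under FIFO: F F F . F . . . . . F F . . . . → 6 faults.
A − B = 5 − 6 = -1.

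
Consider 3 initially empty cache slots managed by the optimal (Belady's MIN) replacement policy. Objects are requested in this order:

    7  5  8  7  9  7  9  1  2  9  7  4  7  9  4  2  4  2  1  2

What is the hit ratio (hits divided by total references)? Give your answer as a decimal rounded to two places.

0.55

7: miss, frames (7)
5: miss, frames (7 5)
8: miss, frames (7 5 8)
7: hit
9: miss, evict 8, frames (7 5 9)
7: hit
9: hit
1: miss, evict 5, frames (7 9 1)
2: miss, evict 1, frames (7 9 2)
9: hit
7: hit
4: miss, evict 2, frames (7 9 4)
7: hit
9: hit
4: hit
2: miss, evict 9, frames (7 4 2)
4: hit
2: hit
1: miss, evict 4, frames (7 2 1)
2: hit
Hits: 11 of 20 references → 11/20 = 0.5500.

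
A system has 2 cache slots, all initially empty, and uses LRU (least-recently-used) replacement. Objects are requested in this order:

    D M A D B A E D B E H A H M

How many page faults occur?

13

D: fault, frames {D}
M: fault, frames {D,M}
A: fault, evict D, frames {M,A}
D: fault, evict M, frames {A,D}
B: fault, evict A, frames {D,B}
A: fault, evict D, frames {B,A}
E: fault, evict B, frames {A,E}
D: fault, evict A, frames {E,D}
B: fault, evict E, frames {D,B}
E: fault, evict D, frames {B,E}
H: fault, evict B, frames {E,H}
A: fault, evict E, frames {H,A}
H: hit
M: fault, evict A, frames {H,M}
Page faults: 13.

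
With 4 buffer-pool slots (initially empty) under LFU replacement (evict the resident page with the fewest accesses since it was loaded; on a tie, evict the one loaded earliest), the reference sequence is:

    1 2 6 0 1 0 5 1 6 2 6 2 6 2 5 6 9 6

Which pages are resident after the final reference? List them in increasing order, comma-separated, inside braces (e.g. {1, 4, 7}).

1 -> fault, frames (1)
2 -> fault, frames (1 2)
6 -> fault, frames (1 2 6)
0 -> fault, frames (1 2 6 0)
1 -> hit
0 -> hit
5 -> fault, evict 2, frames (1 6 0 5)
1 -> hit
6 -> hit
2 -> fault, evict 5, frames (1 6 0 2)
6 -> hit
2 -> hit
6 -> hit
2 -> hit
5 -> fault, evict 0, frames (1 6 2 5)
6 -> hit
9 -> fault, evict 5, frames (1 6 2 9)
6 -> hit

{1, 2, 6, 9}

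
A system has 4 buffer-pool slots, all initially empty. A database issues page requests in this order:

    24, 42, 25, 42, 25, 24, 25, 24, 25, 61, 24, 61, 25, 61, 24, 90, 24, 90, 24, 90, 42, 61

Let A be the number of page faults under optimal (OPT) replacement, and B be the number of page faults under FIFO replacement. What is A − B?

Under OPT: F F F . . . . . . F . . . . . F . . . . . . → 5 faults.
Under FIFO: F F F . . . . . . F . . . . . F F . . . F . → 7 faults.
A − B = 5 − 7 = -2.

-2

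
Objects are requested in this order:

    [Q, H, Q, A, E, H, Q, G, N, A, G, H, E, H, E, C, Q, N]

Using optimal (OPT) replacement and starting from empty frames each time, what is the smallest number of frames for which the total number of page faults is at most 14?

f=1: 18 faults
f=2: 13 faults
f=3: 11 faults
f=4: 9 faults
f=5: 8 faults
f=6: 7 faults
f=7: 7 faults
Smallest f with faults ≤ 14 is 2.

2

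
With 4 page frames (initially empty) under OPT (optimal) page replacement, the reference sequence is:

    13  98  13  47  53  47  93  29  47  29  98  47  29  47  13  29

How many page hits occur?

10

13: miss, frames {13}
98: miss, frames {13,98}
13: hit
47: miss, frames {13,98,47}
53: miss, frames {13,98,47,53}
47: hit
93: miss, evict 53, frames {13,98,47,93}
29: miss, evict 93, frames {13,98,47,29}
47: hit
29: hit
98: hit
47: hit
29: hit
47: hit
13: hit
29: hit
Hits: 10.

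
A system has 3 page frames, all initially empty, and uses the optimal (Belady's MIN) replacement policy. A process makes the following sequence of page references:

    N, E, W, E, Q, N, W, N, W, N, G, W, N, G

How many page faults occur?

5

N: fault, frames {N}
E: fault, frames {N,E}
W: fault, frames {N,E,W}
E: hit
Q: fault, evict E, frames {N,W,Q}
N: hit
W: hit
N: hit
W: hit
N: hit
G: fault, evict Q, frames {N,W,G}
W: hit
N: hit
G: hit
Page faults: 5.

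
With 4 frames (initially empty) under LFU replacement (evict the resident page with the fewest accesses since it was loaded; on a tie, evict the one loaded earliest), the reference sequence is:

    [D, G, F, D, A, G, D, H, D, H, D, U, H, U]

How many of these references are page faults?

D -> miss, frames {D}
G -> miss, frames {D,G}
F -> miss, frames {D,G,F}
D -> hit
A -> miss, frames {D,G,F,A}
G -> hit
D -> hit
H -> miss, evict F, frames {D,G,A,H}
D -> hit
H -> hit
D -> hit
U -> miss, evict A, frames {D,G,H,U}
H -> hit
U -> hit
Page faults: 6.

6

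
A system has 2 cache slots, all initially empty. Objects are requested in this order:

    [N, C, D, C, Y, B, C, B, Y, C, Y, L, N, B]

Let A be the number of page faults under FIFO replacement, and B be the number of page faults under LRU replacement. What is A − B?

Under FIFO: F F F . F F F . F . . F F F → 10 faults.
Under LRU: F F F . F F F . F F . F F F → 11 faults.
A − B = 10 − 11 = -1.

-1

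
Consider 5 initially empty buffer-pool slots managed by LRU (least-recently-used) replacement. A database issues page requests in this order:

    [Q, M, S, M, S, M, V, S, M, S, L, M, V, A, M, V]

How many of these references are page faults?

Q -> fault, frames [Q]
M -> fault, frames [Q, M]
S -> fault, frames [Q, M, S]
M -> hit
S -> hit
M -> hit
V -> fault, frames [Q, S, M, V]
S -> hit
M -> hit
S -> hit
L -> fault, frames [Q, V, M, S, L]
M -> hit
V -> hit
A -> fault, evict Q, frames [S, L, M, V, A]
M -> hit
V -> hit
Page faults: 6.

6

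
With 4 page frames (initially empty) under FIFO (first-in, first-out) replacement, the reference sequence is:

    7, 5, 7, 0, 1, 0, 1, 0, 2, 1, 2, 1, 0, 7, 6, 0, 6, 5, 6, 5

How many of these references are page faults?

9

7: miss, frames [7]
5: miss, frames [7, 5]
7: hit
0: miss, frames [7, 5, 0]
1: miss, frames [7, 5, 0, 1]
0: hit
1: hit
0: hit
2: miss, evict 7, frames [5, 0, 1, 2]
1: hit
2: hit
1: hit
0: hit
7: miss, evict 5, frames [0, 1, 2, 7]
6: miss, evict 0, frames [1, 2, 7, 6]
0: miss, evict 1, frames [2, 7, 6, 0]
6: hit
5: miss, evict 2, frames [7, 6, 0, 5]
6: hit
5: hit
Page faults: 9.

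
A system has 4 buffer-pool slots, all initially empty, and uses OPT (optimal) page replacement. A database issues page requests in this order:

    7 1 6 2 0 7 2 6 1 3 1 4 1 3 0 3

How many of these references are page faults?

8

7 -> fault, frames [7]
1 -> fault, frames [7, 1]
6 -> fault, frames [7, 1, 6]
2 -> fault, frames [7, 1, 6, 2]
0 -> fault, evict 1, frames [7, 6, 2, 0]
7 -> hit
2 -> hit
6 -> hit
1 -> fault, evict 2, frames [7, 6, 0, 1]
3 -> fault, evict 6, frames [7, 0, 1, 3]
1 -> hit
4 -> fault, evict 7, frames [0, 1, 3, 4]
1 -> hit
3 -> hit
0 -> hit
3 -> hit
Page faults: 8.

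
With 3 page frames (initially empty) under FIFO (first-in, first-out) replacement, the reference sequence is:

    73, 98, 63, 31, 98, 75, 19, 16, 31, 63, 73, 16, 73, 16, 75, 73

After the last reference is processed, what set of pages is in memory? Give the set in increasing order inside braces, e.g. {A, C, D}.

{16, 73, 75}

73 → fault, frames [73]
98 → fault, frames [73, 98]
63 → fault, frames [73, 98, 63]
31 → fault, evict 73, frames [98, 63, 31]
98 → hit
75 → fault, evict 98, frames [63, 31, 75]
19 → fault, evict 63, frames [31, 75, 19]
16 → fault, evict 31, frames [75, 19, 16]
31 → fault, evict 75, frames [19, 16, 31]
63 → fault, evict 19, frames [16, 31, 63]
73 → fault, evict 16, frames [31, 63, 73]
16 → fault, evict 31, frames [63, 73, 16]
73 → hit
16 → hit
75 → fault, evict 63, frames [73, 16, 75]
73 → hit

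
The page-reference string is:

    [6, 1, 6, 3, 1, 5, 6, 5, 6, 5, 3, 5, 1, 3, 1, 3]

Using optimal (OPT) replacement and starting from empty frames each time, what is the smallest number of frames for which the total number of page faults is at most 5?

f=1: 16 faults
f=2: 7 faults
f=3: 5 faults
f=4: 4 faults
Smallest f with faults ≤ 5 is 3.

3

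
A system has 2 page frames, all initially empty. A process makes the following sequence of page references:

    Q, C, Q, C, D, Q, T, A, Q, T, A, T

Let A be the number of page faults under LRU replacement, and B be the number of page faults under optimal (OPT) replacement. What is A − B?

3

Under LRU: F F . . F F F F F F F . → 9 faults.
Under OPT: F F . . F . F F . F . . → 6 faults.
A − B = 9 − 6 = 3.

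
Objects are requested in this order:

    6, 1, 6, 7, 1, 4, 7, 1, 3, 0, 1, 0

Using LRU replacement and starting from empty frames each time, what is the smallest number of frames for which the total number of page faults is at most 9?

3

f=1: 12 faults
f=2: 10 faults
f=3: 6 faults
f=4: 6 faults
f=5: 6 faults
f=6: 6 faults
Smallest f with faults ≤ 9 is 3.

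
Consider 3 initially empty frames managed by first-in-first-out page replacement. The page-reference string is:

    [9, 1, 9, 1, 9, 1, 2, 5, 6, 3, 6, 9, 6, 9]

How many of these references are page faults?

7

9: miss, frames {9}
1: miss, frames {9,1}
9: hit
1: hit
9: hit
1: hit
2: miss, frames {9,1,2}
5: miss, evict 9, frames {1,2,5}
6: miss, evict 1, frames {2,5,6}
3: miss, evict 2, frames {5,6,3}
6: hit
9: miss, evict 5, frames {6,3,9}
6: hit
9: hit
Page faults: 7.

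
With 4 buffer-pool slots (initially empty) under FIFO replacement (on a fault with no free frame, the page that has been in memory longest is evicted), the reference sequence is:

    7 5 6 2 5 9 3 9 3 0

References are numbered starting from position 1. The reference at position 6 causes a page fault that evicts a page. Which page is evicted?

7

pos 1: 7: fault, frames {7}
pos 2: 5: fault, frames {7,5}
pos 3: 6: fault, frames {7,5,6}
pos 4: 2: fault, frames {7,5,6,2}
pos 5: 5: hit
pos 6: 9: fault, evict 7, frames {5,6,2,9}
At position 6, page 7 is evicted.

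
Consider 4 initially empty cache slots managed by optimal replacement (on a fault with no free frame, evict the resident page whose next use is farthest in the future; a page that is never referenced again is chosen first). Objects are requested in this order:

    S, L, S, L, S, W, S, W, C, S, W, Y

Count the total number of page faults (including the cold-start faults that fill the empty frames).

5

S: fault, frames [S]
L: fault, frames [S, L]
S: hit
L: hit
S: hit
W: fault, frames [S, L, W]
S: hit
W: hit
C: fault, frames [S, L, W, C]
S: hit
W: hit
Y: fault, evict C, frames [S, L, W, Y]
Page faults: 5.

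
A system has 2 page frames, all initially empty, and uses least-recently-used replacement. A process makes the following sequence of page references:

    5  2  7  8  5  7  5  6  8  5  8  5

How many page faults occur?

5: fault, frames {5}
2: fault, frames {5,2}
7: fault, evict 5, frames {2,7}
8: fault, evict 2, frames {7,8}
5: fault, evict 7, frames {8,5}
7: fault, evict 8, frames {5,7}
5: hit
6: fault, evict 7, frames {5,6}
8: fault, evict 5, frames {6,8}
5: fault, evict 6, frames {8,5}
8: hit
5: hit
Page faults: 9.

9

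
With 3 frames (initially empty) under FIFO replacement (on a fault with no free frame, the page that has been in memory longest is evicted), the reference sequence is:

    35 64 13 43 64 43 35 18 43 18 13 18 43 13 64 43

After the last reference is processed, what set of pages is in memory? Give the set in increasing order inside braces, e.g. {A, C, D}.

{13, 43, 64}

35 → fault, frames {35}
64 → fault, frames {35,64}
13 → fault, frames {35,64,13}
43 → fault, evict 35, frames {64,13,43}
64 → hit
43 → hit
35 → fault, evict 64, frames {13,43,35}
18 → fault, evict 13, frames {43,35,18}
43 → hit
18 → hit
13 → fault, evict 43, frames {35,18,13}
18 → hit
43 → fault, evict 35, frames {18,13,43}
13 → hit
64 → fault, evict 18, frames {13,43,64}
43 → hit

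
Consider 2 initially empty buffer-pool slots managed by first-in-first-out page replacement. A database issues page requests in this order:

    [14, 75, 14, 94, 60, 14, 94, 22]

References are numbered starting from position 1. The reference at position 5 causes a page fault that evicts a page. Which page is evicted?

75

pos 1: 14: fault, frames {14}
pos 2: 75: fault, frames {14,75}
pos 3: 14: hit
pos 4: 94: fault, evict 14, frames {75,94}
pos 5: 60: fault, evict 75, frames {94,60}
At position 5, page 75 is evicted.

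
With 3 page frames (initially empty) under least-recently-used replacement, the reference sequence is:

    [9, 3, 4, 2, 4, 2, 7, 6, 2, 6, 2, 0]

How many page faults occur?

7

9 -> fault, frames {9}
3 -> fault, frames {9,3}
4 -> fault, frames {9,3,4}
2 -> fault, evict 9, frames {3,4,2}
4 -> hit
2 -> hit
7 -> fault, evict 3, frames {4,2,7}
6 -> fault, evict 4, frames {2,7,6}
2 -> hit
6 -> hit
2 -> hit
0 -> fault, evict 7, frames {6,2,0}
Page faults: 7.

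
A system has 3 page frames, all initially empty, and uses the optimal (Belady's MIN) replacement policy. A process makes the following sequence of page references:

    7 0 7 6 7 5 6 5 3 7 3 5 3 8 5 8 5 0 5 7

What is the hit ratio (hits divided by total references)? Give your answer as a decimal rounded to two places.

7 → miss, frames {7}
0 → miss, frames {7,0}
7 → hit
6 → miss, frames {7,0,6}
7 → hit
5 → miss, evict 0, frames {7,6,5}
6 → hit
5 → hit
3 → miss, evict 6, frames {7,5,3}
7 → hit
3 → hit
5 → hit
3 → hit
8 → miss, evict 3, frames {7,5,8}
5 → hit
8 → hit
5 → hit
0 → miss, evict 8, frames {7,5,0}
5 → hit
7 → hit
Hits: 13 of 20 references → 13/20 = 0.6500.

0.65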